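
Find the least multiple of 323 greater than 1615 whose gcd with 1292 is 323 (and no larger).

2261

gcd(k, 1292) = 323 forces 323 | k; write k = 323s. Then gcd(323s, 323·4) = 323·gcd(s, 4), so need gcd(s, 4) = 1.
323s > 1615 gives s ≥ 6. The least s ≥ 6 coprime to 4 is 7, so k = 323·7 = 2261.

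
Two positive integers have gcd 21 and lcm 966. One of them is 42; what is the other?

m·n = gcd·lcm = 21·966 = 20286, so n = 20286/42 = 483.

483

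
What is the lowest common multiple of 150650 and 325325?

1960408450

gcd first: 325325 = 2·150650 + 24025; 150650 = 6·24025 + 6500; 24025 = 3·6500 + 4525; 6500 = 1·4525 + 1975; 4525 = 2·1975 + 575; 1975 = 3·575 + 250; 575 = 2·250 + 75; 250 = 3·75 + 25; 75 = 3·25 + 0 → gcd = 25
lcm = 150650·325325/gcd = 49010211250/25 = 1960408450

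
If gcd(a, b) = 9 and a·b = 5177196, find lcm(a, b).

For any two positive integers, gcd × lcm equals their product. Hence lcm = 5177196 / 9 = 575244.

575244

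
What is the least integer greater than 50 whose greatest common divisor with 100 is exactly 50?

100 = 50·2. Any t with gcd(t, 100) = 50 is a multiple of 50, say 50s, with s coprime to 2.
Need s > 50/50, so s ≥ 2. First s ≥ 2 with gcd(s, 2) = 1 is s = 3. Thus t = 50·3 = 150.

150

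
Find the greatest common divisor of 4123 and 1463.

4123 = 7 · 19 · 31
1463 = 7 · 11 · 19
Common: 7 · 19 = 133

133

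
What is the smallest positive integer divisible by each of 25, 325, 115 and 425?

25 = 5²; 325 = 5² · 13; 115 = 5 · 23; 425 = 5² · 17
lcm takes max exponent of each prime: 5² · 13 · 17 · 23 = 127075

127075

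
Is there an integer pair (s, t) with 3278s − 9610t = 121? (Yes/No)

No

By Bézout, 3278s − 9610t = 121 has integer solutions iff gcd(3278, 9610) | 121.
Euclid: 9610 = 2·3278 + 3054; 3278 = 1·3054 + 224; 3054 = 13·224 + 142; 224 = 1·142 + 82; 142 = 1·82 + 60; 82 = 1·60 + 22; 60 = 2·22 + 16; 22 = 1·16 + 6; 16 = 2·6 + 4; 6 = 1·4 + 2; 4 = 2·2 + 0. gcd = 2; 121 mod 2 = 1. No.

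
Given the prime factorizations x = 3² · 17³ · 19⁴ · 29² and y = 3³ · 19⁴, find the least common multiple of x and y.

max exponent per prime: 3³ · 17³ · 19⁴ · 29² = 14538544426611

14538544426611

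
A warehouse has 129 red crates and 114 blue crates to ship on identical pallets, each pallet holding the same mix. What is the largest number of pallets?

3

Euclid: 129 = 1·114 + 15; 114 = 7·15 + 9; 15 = 1·9 + 6; 9 = 1·6 + 3; 6 = 2·3 + 0. Last nonzero remainder: 3.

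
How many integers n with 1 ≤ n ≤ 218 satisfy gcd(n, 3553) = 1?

Prime factors of 3553: 11, 17, 19. Count integers ≤ 218 divisible by none of them.
By inclusion–exclusion: 218 − ⌊218/11⌋ − ⌊218/17⌋ − ⌊218/19⌋ + ⌊218/187⌋ + ⌊218/209⌋ + ⌊218/323⌋ − ⌊218/3553⌋ = 178.

178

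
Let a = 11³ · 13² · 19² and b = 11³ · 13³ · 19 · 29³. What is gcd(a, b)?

min exponent per shared prime: 11³ · 13² · 19 = 4273841

4273841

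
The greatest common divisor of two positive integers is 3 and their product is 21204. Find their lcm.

For any two positive integers, gcd × lcm equals their product. Hence lcm = 21204 / 3 = 7068.

7068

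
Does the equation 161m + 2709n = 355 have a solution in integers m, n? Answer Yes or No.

No

gcd(161, 2709): 2709 = 16·161 + 133; 161 = 1·133 + 28; 133 = 4·28 + 21; 28 = 1·21 + 7; 21 = 3·7 + 0 → 7
7 does not divide 355, so a solution does not exist.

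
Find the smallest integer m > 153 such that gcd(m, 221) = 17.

221 = 17·13. Any m with gcd(m, 221) = 17 is a multiple of 17, say 17s, with s coprime to 13.
Need s > 153/17, so s ≥ 10. First s ≥ 10 with gcd(s, 13) = 1 is s = 10. Thus m = 17·10 = 170.

170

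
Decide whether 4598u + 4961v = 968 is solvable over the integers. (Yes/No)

Yes

By Bézout, 4598u + 4961v = 968 has integer solutions iff gcd(4598, 4961) | 968.
Euclid: 4961 = 1·4598 + 363; 4598 = 12·363 + 242; 363 = 1·242 + 121; 242 = 2·121 + 0. gcd = 121; 968 mod 121 = 0. Yes.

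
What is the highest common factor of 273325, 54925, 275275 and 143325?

325

gcd(273325, 54925): 273325 = 4·54925 + 53625; 54925 = 1·53625 + 1300; 53625 = 41·1300 + 325; 1300 = 4·325 + 0 → 325
gcd(325, 275275): 275275 = 847·325 + 0 → 325
gcd(325, 143325): 143325 = 441·325 + 0 → 325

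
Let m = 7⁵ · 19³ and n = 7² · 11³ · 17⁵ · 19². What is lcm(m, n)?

max exponent per prime: 7⁵ · 11³ · 17⁵ · 19³ = 217858076715812071

217858076715812071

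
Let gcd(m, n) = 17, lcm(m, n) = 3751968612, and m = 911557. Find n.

m·n = gcd·lcm = 17·3751968612 = 63783466404, so n = 63783466404/911557 = 69972.

69972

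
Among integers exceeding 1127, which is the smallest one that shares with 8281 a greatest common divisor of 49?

8281 = 49·169. Any a with gcd(a, 8281) = 49 is a multiple of 49, say 49s, with s coprime to 169.
Need s > 1127/49, so s ≥ 24. First s ≥ 24 with gcd(s, 169) = 1 is s = 24. Thus a = 49·24 = 1176.

1176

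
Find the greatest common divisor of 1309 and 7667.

187

Euclid: 7667 = 5·1309 + 1122; 1309 = 1·1122 + 187; 1122 = 6·187 + 0. Last nonzero remainder: 187.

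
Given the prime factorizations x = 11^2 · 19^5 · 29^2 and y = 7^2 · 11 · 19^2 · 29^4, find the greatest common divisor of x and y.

min exponent per shared prime: 11 · 19^2 · 29^2 = 3339611

3339611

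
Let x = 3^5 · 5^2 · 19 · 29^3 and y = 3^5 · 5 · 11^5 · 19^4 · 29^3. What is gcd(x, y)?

min exponent per shared prime: 3^5 · 5 · 19 · 29^3 = 563020065

563020065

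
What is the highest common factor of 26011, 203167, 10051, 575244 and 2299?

19

gcd(26011, 203167): 203167 = 7·26011 + 21090; 26011 = 1·21090 + 4921; 21090 = 4·4921 + 1406; 4921 = 3·1406 + 703; 1406 = 2·703 + 0 → 703
gcd(703, 10051): 10051 = 14·703 + 209; 703 = 3·209 + 76; 209 = 2·76 + 57; 76 = 1·57 + 19; 57 = 3·19 + 0 → 19
gcd(19, 575244): 575244 = 30276·19 + 0 → 19
gcd(19, 2299): 2299 = 121·19 + 0 → 19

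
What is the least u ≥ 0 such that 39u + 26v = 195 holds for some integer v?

Euclid: 39 = 1·26 + 13; 26 = 2·13 + 0 → gcd = 13; 195 = 13·15.
Back-substitution yields 39·(1) + 26·(-1) = 13, so one solution is u = 1·15 = 15, v = -1·15 = -15.
Solutions in u differ by 26/13 = 2; the one in [0, 2) is 15 mod 2 = 1.

1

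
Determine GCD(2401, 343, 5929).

gcd(2401, 343): 2401 = 7·343 + 0 → 343
gcd(343, 5929): 5929 = 17·343 + 98; 343 = 3·98 + 49; 98 = 2·49 + 0 → 49

49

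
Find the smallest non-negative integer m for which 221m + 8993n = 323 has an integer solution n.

327

Euclid: 8993 = 40·221 + 153; 221 = 1·153 + 68; 153 = 2·68 + 17; 68 = 4·17 + 0 → gcd = 17; 323 = 17·19.
Back-substitution yields 221·(-122) + 8993·(3) = 17, so one solution is m = -122·19 = -2318, n = 3·19 = 57.
Solutions in m differ by 8993/17 = 529; the one in [0, 529) is -2318 mod 529 = 327.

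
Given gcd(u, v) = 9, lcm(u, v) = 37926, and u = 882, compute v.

u·v = gcd·lcm = 9·37926 = 341334, so v = 341334/882 = 387.

387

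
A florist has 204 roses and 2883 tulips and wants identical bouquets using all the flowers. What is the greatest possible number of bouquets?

3

204 = 2² · 3 · 17
2883 = 3 · 31²
Common: 3 = 3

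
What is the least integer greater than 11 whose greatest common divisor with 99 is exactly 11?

22

Multiples of 11 above 11: 11·2, 11·3, … . Need the cofactor coprime to 99/11 = 9.
Checking s = 2, 3, … the first with gcd(s, 9) = 1 is s = 2, giving 22.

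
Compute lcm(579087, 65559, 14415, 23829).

790481345600115

579087 = 3² · 37² · 47; 65559 = 3 · 13 · 41²; 14415 = 3 · 5 · 31²; 23829 = 3 · 13² · 47
lcm takes max exponent of each prime: 3² · 5 · 13² · 31² · 37² · 41² · 47 = 790481345600115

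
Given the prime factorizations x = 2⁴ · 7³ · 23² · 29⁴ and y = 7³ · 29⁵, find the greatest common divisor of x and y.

min exponent per shared prime: 7³ · 29⁴ = 242597383

242597383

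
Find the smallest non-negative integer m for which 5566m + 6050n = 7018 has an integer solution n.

Reduce mod 6050: 5566m ≡ 7018 (mod 6050). With g = gcd(5566, 6050) = 242 dividing 7018, divide through: 23m ≡ 29 (mod 25).
Since gcd(23, 25) = 1, m ≡ 29·(23)⁻¹ ≡ 23 (mod 25). Smallest non-negative: 23.

23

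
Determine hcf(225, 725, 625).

225 = 3² · 5²; 725 = 5² · 29; 625 = 5⁴
gcd takes min exponent of each prime: 5² = 25

25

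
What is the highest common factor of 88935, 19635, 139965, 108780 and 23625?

105

88935 = 3 · 5 · 7² · 11²; 19635 = 3 · 5 · 7 · 11 · 17; 139965 = 3 · 5 · 7 · 31 · 43; 108780 = 2² · 3 · 5 · 7² · 37; 23625 = 3³ · 5³ · 7
gcd takes min exponent of each prime: 3 · 5 · 7 = 105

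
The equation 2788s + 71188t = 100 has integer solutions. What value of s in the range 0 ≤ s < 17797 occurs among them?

gcd(2788, 71188) = 4 (Euclid: 71188 = 25·2788 + 1488; 2788 = 1·1488 + 1300; 1488 = 1·1300 + 188; 1300 = 6·188 + 172; 188 = 1·172 + 16; 172 = 10·16 + 12; 16 = 1·12 + 4; 12 = 3·4 + 0), and 4 | 100.
Extended Euclid: 2788·(-4545) + 71188·(178) = 4. Scale by 25: s₀ = -113625.
General solution s = s₀ + 17797k; reducing mod 17797 gives s = 10954 (and t = -429).

10954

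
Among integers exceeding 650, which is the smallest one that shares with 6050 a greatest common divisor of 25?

675

gcd(x, 6050) = 25 forces 25 | x; write x = 25s. Then gcd(25s, 25·242) = 25·gcd(s, 242), so need gcd(s, 242) = 1.
25s > 650 gives s ≥ 27. The least s ≥ 27 coprime to 242 is 27, so x = 25·27 = 675.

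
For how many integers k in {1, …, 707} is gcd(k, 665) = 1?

459

Prime factors of 665: 5, 7, 19. Count integers ≤ 707 divisible by none of them.
By inclusion–exclusion: 707 − ⌊707/5⌋ − ⌊707/7⌋ − ⌊707/19⌋ + ⌊707/35⌋ + ⌊707/95⌋ + ⌊707/133⌋ − ⌊707/665⌋ = 459.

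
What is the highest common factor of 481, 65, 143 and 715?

481 = 13 · 37; 65 = 5 · 13; 143 = 11 · 13; 715 = 5 · 11 · 13
gcd takes min exponent of each prime: 13 = 13

13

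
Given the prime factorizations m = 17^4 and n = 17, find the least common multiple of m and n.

83521

max exponent per prime: 17^4 = 83521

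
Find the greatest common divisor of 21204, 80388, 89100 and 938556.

21204 = 2² · 3² · 19 · 31; 80388 = 2² · 3² · 7 · 11 · 29; 89100 = 2² · 3⁴ · 5² · 11; 938556 = 2² · 3² · 29² · 31
gcd takes min exponent of each prime: 2² · 3² = 36

36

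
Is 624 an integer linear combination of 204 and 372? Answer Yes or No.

gcd(204, 372): 372 = 1·204 + 168; 204 = 1·168 + 36; 168 = 4·36 + 24; 36 = 1·24 + 12; 24 = 2·12 + 0 → 12
12 divides 624, so a solution exists.

Yes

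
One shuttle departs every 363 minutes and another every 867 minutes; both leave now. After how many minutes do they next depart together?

363 = 3 · 11²; 867 = 3 · 17²
max exponents: 3 · 11² · 17² = 104907

104907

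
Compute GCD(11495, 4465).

95

Euclid: 11495 = 2·4465 + 2565; 4465 = 1·2565 + 1900; 2565 = 1·1900 + 665; 1900 = 2·665 + 570; 665 = 1·570 + 95; 570 = 6·95 + 0. Last nonzero remainder: 95.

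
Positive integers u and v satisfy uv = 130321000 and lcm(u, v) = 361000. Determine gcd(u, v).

From gcd × lcm = uv: gcd = 130321000 / 361000 = 361.

361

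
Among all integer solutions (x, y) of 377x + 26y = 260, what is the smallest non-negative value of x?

0

Euclid: 377 = 14·26 + 13; 26 = 2·13 + 0 → gcd = 13; 260 = 13·20.
Back-substitution yields 377·(1) + 26·(-14) = 13, so one solution is x = 1·20 = 20, y = -14·20 = -280.
Solutions in x differ by 26/13 = 2; the one in [0, 2) is 20 mod 2 = 0.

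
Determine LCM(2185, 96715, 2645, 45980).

20455996220

2185 = 5 · 19 · 23; 96715 = 5 · 23 · 29²; 2645 = 5 · 23²; 45980 = 2² · 5 · 11² · 19
lcm takes max exponent of each prime: 2² · 5 · 11² · 19 · 23² · 29² = 20455996220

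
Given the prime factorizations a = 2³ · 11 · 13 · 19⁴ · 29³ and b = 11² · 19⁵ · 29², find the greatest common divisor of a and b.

min exponent per shared prime: 11 · 19⁴ · 29² = 1205599571

1205599571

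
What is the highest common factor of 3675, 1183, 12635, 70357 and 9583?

7

3675 = 3 · 5² · 7²; 1183 = 7 · 13²; 12635 = 5 · 7 · 19²; 70357 = 7 · 19 · 23²; 9583 = 7 · 37²
gcd takes min exponent of each prime: 7 = 7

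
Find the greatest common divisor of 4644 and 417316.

4644 = 2² · 3³ · 43
417316 = 2² · 17² · 19²
Common: 2² = 4

4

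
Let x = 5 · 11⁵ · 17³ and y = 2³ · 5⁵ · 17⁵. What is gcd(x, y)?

min exponent per shared prime: 5 · 17³ = 24565

24565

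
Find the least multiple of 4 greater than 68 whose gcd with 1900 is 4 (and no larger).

72

gcd(m, 1900) = 4 forces 4 | m; write m = 4s. Then gcd(4s, 4·475) = 4·gcd(s, 475), so need gcd(s, 475) = 1.
4s > 68 gives s ≥ 18. The least s ≥ 18 coprime to 475 is 18, so m = 4·18 = 72.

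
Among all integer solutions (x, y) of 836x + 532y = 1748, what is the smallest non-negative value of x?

4

Reduce mod 532: 836x ≡ 1748 (mod 532). With g = gcd(836, 532) = 76 dividing 1748, divide through: 11x ≡ 23 (mod 7).
Since gcd(11, 7) = 1, x ≡ 23·(11)⁻¹ ≡ 4 (mod 7). Smallest non-negative: 4.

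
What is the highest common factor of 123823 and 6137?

123823 = 7³ · 19²
6137 = 17 · 19²
Common: 19² = 361

361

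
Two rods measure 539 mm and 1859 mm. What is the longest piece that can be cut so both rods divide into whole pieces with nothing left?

539 = 7² · 11
1859 = 11 · 13²
Common: 11 = 11

11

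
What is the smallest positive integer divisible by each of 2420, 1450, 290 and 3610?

lcm(2420, 1450) = 2420·1450/gcd = 3509000/10 = 350900
lcm(350900, 290) = 350900·290/gcd = 101761000/290 = 350900
lcm(350900, 3610) = 350900·3610/gcd = 1266749000/10 = 126674900

126674900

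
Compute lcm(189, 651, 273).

189 = 3³ · 7; 651 = 3 · 7 · 31; 273 = 3 · 7 · 13
lcm takes max exponent of each prime: 3³ · 7 · 13 · 31 = 76167

76167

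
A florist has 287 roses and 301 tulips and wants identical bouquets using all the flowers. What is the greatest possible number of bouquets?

287 = 7 · 41
301 = 7 · 43
Common: 7 = 7

7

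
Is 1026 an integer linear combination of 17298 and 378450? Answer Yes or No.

Yes

gcd(17298, 378450): 378450 = 21·17298 + 15192; 17298 = 1·15192 + 2106; 15192 = 7·2106 + 450; 2106 = 4·450 + 306; 450 = 1·306 + 144; 306 = 2·144 + 18; 144 = 8·18 + 0 → 18
18 divides 1026, so a solution exists.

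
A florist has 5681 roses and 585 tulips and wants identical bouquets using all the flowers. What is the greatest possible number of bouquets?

13

5681 = 13 · 19 · 23
585 = 3² · 5 · 13
Common: 13 = 13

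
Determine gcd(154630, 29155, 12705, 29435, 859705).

35

gcd(154630, 29155): 154630 = 5·29155 + 8855; 29155 = 3·8855 + 2590; 8855 = 3·2590 + 1085; 2590 = 2·1085 + 420; 1085 = 2·420 + 245; 420 = 1·245 + 175; 245 = 1·175 + 70; 175 = 2·70 + 35; 70 = 2·35 + 0 → 35
gcd(35, 12705): 12705 = 363·35 + 0 → 35
gcd(35, 29435): 29435 = 841·35 + 0 → 35
gcd(35, 859705): 859705 = 24563·35 + 0 → 35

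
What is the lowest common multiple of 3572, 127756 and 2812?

3572 = 2² · 19 · 47; 127756 = 2² · 19 · 41²; 2812 = 2² · 19 · 37
lcm takes max exponent of each prime: 2² · 19 · 37 · 41² · 47 = 222167684

222167684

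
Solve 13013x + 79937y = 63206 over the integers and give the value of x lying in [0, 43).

Reduce mod 79937: 13013x ≡ 63206 (mod 79937). With g = gcd(13013, 79937) = 1859 dividing 63206, divide through: 7x ≡ 34 (mod 43).
Since gcd(7, 43) = 1, x ≡ 34·(7)⁻¹ ≡ 11 (mod 43). Smallest non-negative: 11.

11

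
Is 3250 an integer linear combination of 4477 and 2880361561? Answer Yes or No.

No

gcd(4477, 2880361561): 2880361561 = 643368·4477 + 3025; 4477 = 1·3025 + 1452; 3025 = 2·1452 + 121; 1452 = 12·121 + 0 → 121
121 does not divide 3250, so a solution does not exist.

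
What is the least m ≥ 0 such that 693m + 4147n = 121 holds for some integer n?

66

gcd(693, 4147) = 11 (Euclid: 4147 = 5·693 + 682; 693 = 1·682 + 11; 682 = 62·11 + 0), and 11 | 121.
Extended Euclid: 693·(6) + 4147·(-1) = 11. Scale by 11: m₀ = 66.
General solution m = m₀ + 377t; reducing mod 377 gives m = 66 (and n = -11).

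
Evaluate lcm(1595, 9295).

gcd first: 9295 = 5·1595 + 1320; 1595 = 1·1320 + 275; 1320 = 4·275 + 220; 275 = 1·220 + 55; 220 = 4·55 + 0 → gcd = 55
lcm = 1595·9295/gcd = 14825525/55 = 269555

269555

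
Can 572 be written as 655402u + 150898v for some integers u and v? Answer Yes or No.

gcd(655402, 150898): 655402 = 4·150898 + 51810; 150898 = 2·51810 + 47278; 51810 = 1·47278 + 4532; 47278 = 10·4532 + 1958; 4532 = 2·1958 + 616; 1958 = 3·616 + 110; 616 = 5·110 + 66; 110 = 1·66 + 44; 66 = 1·44 + 22; 44 = 2·22 + 0 → 22
22 divides 572, so a solution exists.

Yes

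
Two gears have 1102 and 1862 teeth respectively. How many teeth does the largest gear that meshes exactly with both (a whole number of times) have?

Euclid: 1862 = 1·1102 + 760; 1102 = 1·760 + 342; 760 = 2·342 + 76; 342 = 4·76 + 38; 76 = 2·38 + 0. Last nonzero remainder: 38.

38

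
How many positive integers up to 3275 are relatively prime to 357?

357 = 3·7·17. Inclusion–exclusion on these primes:
3275 − ⌊3275/3⌋ − ⌊3275/7⌋ − ⌊3275/17⌋ + ⌊3275/21⌋ + ⌊3275/51⌋ + ⌊3275/119⌋ − ⌊3275/357⌋ = 1762

1762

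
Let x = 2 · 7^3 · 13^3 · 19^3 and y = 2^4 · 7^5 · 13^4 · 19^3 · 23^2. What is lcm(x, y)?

max exponent per prime: 2^4 · 7^5 · 13^4 · 19^3 · 23^2 = 27867631995500752

27867631995500752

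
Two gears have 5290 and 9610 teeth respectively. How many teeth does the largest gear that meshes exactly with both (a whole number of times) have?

10

Euclid: 9610 = 1·5290 + 4320; 5290 = 1·4320 + 970; 4320 = 4·970 + 440; 970 = 2·440 + 90; 440 = 4·90 + 80; 90 = 1·80 + 10; 80 = 8·10 + 0. Last nonzero remainder: 10.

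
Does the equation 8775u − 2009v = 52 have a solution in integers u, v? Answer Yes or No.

Yes

By Bézout, 8775u − 2009v = 52 has integer solutions iff gcd(8775, 2009) | 52.
Euclid: 8775 = 4·2009 + 739; 2009 = 2·739 + 531; 739 = 1·531 + 208; 531 = 2·208 + 115; 208 = 1·115 + 93; 115 = 1·93 + 22; 93 = 4·22 + 5; 22 = 4·5 + 2; 5 = 2·2 + 1; 2 = 2·1 + 0. gcd = 1; 52 mod 1 = 0. Yes.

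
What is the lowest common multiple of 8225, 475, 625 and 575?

8225 = 5² · 7 · 47; 475 = 5² · 19; 625 = 5⁴; 575 = 5² · 23
lcm takes max exponent of each prime: 5⁴ · 7 · 19 · 23 · 47 = 89858125

89858125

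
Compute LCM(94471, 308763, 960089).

94471 = 13³ · 43; 308763 = 3² · 7 · 13² · 29; 960089 = 13³ · 19 · 23
lcm takes max exponent of each prime: 3² · 7 · 13³ · 19 · 23 · 29 · 43 = 75425551929

75425551929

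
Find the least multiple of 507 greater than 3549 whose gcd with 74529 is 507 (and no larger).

4056

74529 = 507·147. Any a with gcd(a, 74529) = 507 is a multiple of 507, say 507s, with s coprime to 147.
Need s > 3549/507, so s ≥ 8. First s ≥ 8 with gcd(s, 147) = 1 is s = 8. Thus a = 507·8 = 4056.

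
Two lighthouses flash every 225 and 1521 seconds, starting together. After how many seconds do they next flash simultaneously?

225 = 3² · 5²; 1521 = 3² · 13²
max exponents: 3² · 5² · 13² = 38025

38025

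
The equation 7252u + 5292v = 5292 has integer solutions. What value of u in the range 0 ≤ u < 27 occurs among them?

gcd(7252, 5292) = 196 (Euclid: 7252 = 1·5292 + 1960; 5292 = 2·1960 + 1372; 1960 = 1·1372 + 588; 1372 = 2·588 + 196; 588 = 3·196 + 0), and 196 | 5292.
Extended Euclid: 7252·(-8) + 5292·(11) = 196. Scale by 27: u₀ = -216.
General solution u = u₀ + 27t; reducing mod 27 gives u = 0 (and v = 1).

0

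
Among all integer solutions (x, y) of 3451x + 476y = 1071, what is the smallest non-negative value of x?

gcd(3451, 476) = 119 (Euclid: 3451 = 7·476 + 119; 476 = 4·119 + 0), and 119 | 1071.
Extended Euclid: 3451·(1) + 476·(-7) = 119. Scale by 9: x₀ = 9.
General solution x = x₀ + 4t; reducing mod 4 gives x = 1 (and y = -5).

1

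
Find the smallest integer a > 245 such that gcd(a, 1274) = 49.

343

1274 = 49·26. Any a with gcd(a, 1274) = 49 is a multiple of 49, say 49s, with s coprime to 26.
Need s > 245/49, so s ≥ 6. First s ≥ 6 with gcd(s, 26) = 1 is s = 7. Thus a = 49·7 = 343.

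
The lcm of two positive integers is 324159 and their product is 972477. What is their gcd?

gcd·lcm = product, so gcd = 972477/324159 = 3.

3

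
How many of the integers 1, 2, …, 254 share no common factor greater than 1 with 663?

148

Prime factors of 663: 3, 13, 17. Count integers ≤ 254 divisible by none of them.
By inclusion–exclusion: 254 − ⌊254/3⌋ − ⌊254/13⌋ − ⌊254/17⌋ + ⌊254/39⌋ + ⌊254/51⌋ + ⌊254/221⌋ − ⌊254/663⌋ = 148.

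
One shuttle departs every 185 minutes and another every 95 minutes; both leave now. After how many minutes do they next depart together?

3515

185 = 5 · 37; 95 = 5 · 19
max exponents: 5 · 19 · 37 = 3515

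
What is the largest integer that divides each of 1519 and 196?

49

1519 = 7² · 31
196 = 2² · 7²
Common: 7² = 49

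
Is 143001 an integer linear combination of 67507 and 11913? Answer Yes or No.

No

By Bézout, 67507u + 11913v = 143001 has integer solutions iff gcd(67507, 11913) | 143001.
Euclid: 67507 = 5·11913 + 7942; 11913 = 1·7942 + 3971; 7942 = 2·3971 + 0. gcd = 3971; 143001 mod 3971 = 45. No.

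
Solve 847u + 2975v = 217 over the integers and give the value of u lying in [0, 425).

gcd(847, 2975) = 7 (Euclid: 2975 = 3·847 + 434; 847 = 1·434 + 413; 434 = 1·413 + 21; 413 = 19·21 + 14; 21 = 1·14 + 7; 14 = 2·7 + 0), and 7 | 217.
Extended Euclid: 847·(-144) + 2975·(41) = 7. Scale by 31: u₀ = -4464.
General solution u = u₀ + 425t; reducing mod 425 gives u = 211 (and v = -60).

211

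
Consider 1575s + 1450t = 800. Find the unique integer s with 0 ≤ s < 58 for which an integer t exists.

18

Euclid: 1575 = 1·1450 + 125; 1450 = 11·125 + 75; 125 = 1·75 + 50; 75 = 1·50 + 25; 50 = 2·25 + 0 → gcd = 25; 800 = 25·32.
Back-substitution yields 1575·(-23) + 1450·(25) = 25, so one solution is s = -23·32 = -736, t = 25·32 = 800.
Solutions in s differ by 1450/25 = 58; the one in [0, 58) is -736 mod 58 = 18.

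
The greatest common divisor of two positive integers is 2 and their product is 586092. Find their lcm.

gcd·lcm = product, so lcm = 586092/2 = 293046.

293046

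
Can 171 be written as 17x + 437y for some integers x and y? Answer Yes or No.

gcd(17, 437): 437 = 25·17 + 12; 17 = 1·12 + 5; 12 = 2·5 + 2; 5 = 2·2 + 1; 2 = 2·1 + 0 → 1
1 divides 171, so a solution exists.

Yes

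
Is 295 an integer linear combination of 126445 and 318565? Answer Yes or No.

By Bézout, 126445s − 318565t = 295 has integer solutions iff gcd(126445, 318565) | 295.
Euclid: 318565 = 2·126445 + 65675; 126445 = 1·65675 + 60770; 65675 = 1·60770 + 4905; 60770 = 12·4905 + 1910; 4905 = 2·1910 + 1085; 1910 = 1·1085 + 825; 1085 = 1·825 + 260; 825 = 3·260 + 45; 260 = 5·45 + 35; 45 = 1·35 + 10; 35 = 3·10 + 5; 10 = 2·5 + 0. gcd = 5; 295 mod 5 = 0. Yes.

Yes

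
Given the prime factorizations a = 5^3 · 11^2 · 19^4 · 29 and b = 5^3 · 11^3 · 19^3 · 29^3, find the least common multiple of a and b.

max exponent per prime: 5^3 · 11^3 · 19^4 · 29^3 = 528806111829875

528806111829875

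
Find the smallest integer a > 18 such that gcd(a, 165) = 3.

21

Multiples of 3 above 18: 3·7, 3·8, … . Need the cofactor coprime to 165/3 = 55.
Checking s = 7, 8, … the first with gcd(s, 55) = 1 is s = 7, giving 21.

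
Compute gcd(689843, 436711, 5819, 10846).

11

gcd(689843, 436711): 689843 = 1·436711 + 253132; 436711 = 1·253132 + 183579; 253132 = 1·183579 + 69553; 183579 = 2·69553 + 44473; 69553 = 1·44473 + 25080; 44473 = 1·25080 + 19393; 25080 = 1·19393 + 5687; 19393 = 3·5687 + 2332; 5687 = 2·2332 + 1023; 2332 = 2·1023 + 286; 1023 = 3·286 + 165; 286 = 1·165 + 121; 165 = 1·121 + 44; 121 = 2·44 + 33; 44 = 1·33 + 11; 33 = 3·11 + 0 → 11
gcd(11, 5819): 5819 = 529·11 + 0 → 11
gcd(11, 10846): 10846 = 986·11 + 0 → 11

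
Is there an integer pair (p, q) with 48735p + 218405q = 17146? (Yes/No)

No

By Bézout, 48735p + 218405q = 17146 has integer solutions iff gcd(48735, 218405) | 17146.
Euclid: 218405 = 4·48735 + 23465; 48735 = 2·23465 + 1805; 23465 = 13·1805 + 0. gcd = 1805; 17146 mod 1805 = 901. No.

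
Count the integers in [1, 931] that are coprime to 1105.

Prime factors of 1105: 5, 13, 17. Count integers ≤ 931 divisible by none of them.
By inclusion–exclusion: 931 − ⌊931/5⌋ − ⌊931/13⌋ − ⌊931/17⌋ + ⌊931/65⌋ + ⌊931/85⌋ + ⌊931/221⌋ − ⌊931/1105⌋ = 648.

648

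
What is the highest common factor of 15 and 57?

3

15 = 3 · 5
57 = 3 · 19
Common: 3 = 3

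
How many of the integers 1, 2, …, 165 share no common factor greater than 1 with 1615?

1615 = 5·17·19. Inclusion–exclusion on these primes:
165 − ⌊165/5⌋ − ⌊165/17⌋ − ⌊165/19⌋ + ⌊165/85⌋ + ⌊165/95⌋ + ⌊165/323⌋ − ⌊165/1615⌋ = 117

117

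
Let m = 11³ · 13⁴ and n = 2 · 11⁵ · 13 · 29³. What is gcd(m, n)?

min exponent per shared prime: 11³ · 13 = 17303

17303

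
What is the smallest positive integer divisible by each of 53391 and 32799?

gcd first: 53391 = 1·32799 + 20592; 32799 = 1·20592 + 12207; 20592 = 1·12207 + 8385; 12207 = 1·8385 + 3822; 8385 = 2·3822 + 741; 3822 = 5·741 + 117; 741 = 6·117 + 39; 117 = 3·39 + 0 → gcd = 39
lcm = 53391·32799/gcd = 1751171409/39 = 44901831

44901831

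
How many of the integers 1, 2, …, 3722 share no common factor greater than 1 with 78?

1146

Prime factors of 78: 2, 3, 13. Count integers ≤ 3722 divisible by none of them.
By inclusion–exclusion: 3722 − ⌊3722/2⌋ − ⌊3722/3⌋ − ⌊3722/13⌋ + ⌊3722/6⌋ + ⌊3722/26⌋ + ⌊3722/39⌋ − ⌊3722/78⌋ = 1146.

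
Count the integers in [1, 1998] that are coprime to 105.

914

105 = 3·5·7. Inclusion–exclusion on these primes:
1998 − ⌊1998/3⌋ − ⌊1998/5⌋ − ⌊1998/7⌋ + ⌊1998/15⌋ + ⌊1998/21⌋ + ⌊1998/35⌋ − ⌊1998/105⌋ = 914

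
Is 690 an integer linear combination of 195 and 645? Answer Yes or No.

gcd(195, 645): 645 = 3·195 + 60; 195 = 3·60 + 15; 60 = 4·15 + 0 → 15
15 divides 690, so a solution exists.

Yes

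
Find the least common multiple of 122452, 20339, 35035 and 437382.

14336741540901780

122452 = 2² · 11³ · 23; 20339 = 11 · 43²; 35035 = 5 · 7² · 11 · 13; 437382 = 2 · 3² · 11 · 47²
lcm takes max exponent of each prime: 2² · 3² · 5 · 7² · 11³ · 13 · 23 · 43² · 47² = 14336741540901780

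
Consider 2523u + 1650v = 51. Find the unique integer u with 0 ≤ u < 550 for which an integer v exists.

87

Euclid: 2523 = 1·1650 + 873; 1650 = 1·873 + 777; 873 = 1·777 + 96; 777 = 8·96 + 9; 96 = 10·9 + 6; 9 = 1·6 + 3; 6 = 2·3 + 0 → gcd = 3; 51 = 3·17.
Back-substitution yields 2523·(-189) + 1650·(289) = 3, so one solution is u = -189·17 = -3213, v = 289·17 = 4913.
Solutions in u differ by 1650/3 = 550; the one in [0, 550) is -3213 mod 550 = 87.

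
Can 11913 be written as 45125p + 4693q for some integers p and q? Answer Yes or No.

By Bézout, 45125p + 4693q = 11913 has integer solutions iff gcd(45125, 4693) | 11913.
Euclid: 45125 = 9·4693 + 2888; 4693 = 1·2888 + 1805; 2888 = 1·1805 + 1083; 1805 = 1·1083 + 722; 1083 = 1·722 + 361; 722 = 2·361 + 0. gcd = 361; 11913 mod 361 = 0. Yes.

Yes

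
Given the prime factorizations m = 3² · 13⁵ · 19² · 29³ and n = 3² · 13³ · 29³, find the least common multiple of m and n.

29421205710273

max exponent per prime: 3² · 13⁵ · 19² · 29³ = 29421205710273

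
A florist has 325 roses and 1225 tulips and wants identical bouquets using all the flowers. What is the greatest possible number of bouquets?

25

325 = 5² · 13
1225 = 5² · 7²
Common: 5² = 25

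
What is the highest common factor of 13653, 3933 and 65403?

gcd(13653, 3933): 13653 = 3·3933 + 1854; 3933 = 2·1854 + 225; 1854 = 8·225 + 54; 225 = 4·54 + 9; 54 = 6·9 + 0 → 9
gcd(9, 65403): 65403 = 7267·9 + 0 → 9

9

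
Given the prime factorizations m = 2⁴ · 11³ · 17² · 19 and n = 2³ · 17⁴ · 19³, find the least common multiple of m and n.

max exponent per prime: 2⁴ · 11³ · 17⁴ · 19³ = 12199850998544

12199850998544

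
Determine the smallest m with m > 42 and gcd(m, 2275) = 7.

49

gcd(m, 2275) = 7 forces 7 | m; write m = 7s. Then gcd(7s, 7·325) = 7·gcd(s, 325), so need gcd(s, 325) = 1.
7s > 42 gives s ≥ 7. The least s ≥ 7 coprime to 325 is 7, so m = 7·7 = 49.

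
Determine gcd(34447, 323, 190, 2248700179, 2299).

19

gcd(34447, 323): 34447 = 106·323 + 209; 323 = 1·209 + 114; 209 = 1·114 + 95; 114 = 1·95 + 19; 95 = 5·19 + 0 → 19
gcd(19, 190): 190 = 10·19 + 0 → 19
gcd(19, 2248700179): 2248700179 = 118352641·19 + 0 → 19
gcd(19, 2299): 2299 = 121·19 + 0 → 19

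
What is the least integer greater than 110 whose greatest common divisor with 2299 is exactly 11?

132

2299 = 11·209. Any a with gcd(a, 2299) = 11 is a multiple of 11, say 11s, with s coprime to 209.
Need s > 110/11, so s ≥ 11. First s ≥ 11 with gcd(s, 209) = 1 is s = 12. Thus a = 11·12 = 132.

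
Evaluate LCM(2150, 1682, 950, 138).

2150 = 2 · 5² · 43; 1682 = 2 · 29²; 950 = 2 · 5² · 19; 138 = 2 · 3 · 23
lcm takes max exponent of each prime: 2 · 3 · 5² · 19 · 23 · 29² · 43 = 2370484650

2370484650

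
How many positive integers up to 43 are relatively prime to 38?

Prime factors of 38: 2, 19. Count integers ≤ 43 divisible by none of them.
By inclusion–exclusion: 43 − ⌊43/2⌋ − ⌊43/19⌋ + ⌊43/38⌋ = 21.

21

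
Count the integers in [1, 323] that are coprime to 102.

101

102 = 2·3·17. Inclusion–exclusion on these primes:
323 − ⌊323/2⌋ − ⌊323/3⌋ − ⌊323/17⌋ + ⌊323/6⌋ + ⌊323/34⌋ + ⌊323/51⌋ − ⌊323/102⌋ = 101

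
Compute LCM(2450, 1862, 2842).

1349950

lcm(2450, 1862) = 2450·1862/gcd = 4561900/98 = 46550
lcm(46550, 2842) = 46550·2842/gcd = 132295100/98 = 1349950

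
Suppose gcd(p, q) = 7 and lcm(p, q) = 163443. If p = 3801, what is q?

p·q = gcd·lcm = 7·163443 = 1144101, so q = 1144101/3801 = 301.

301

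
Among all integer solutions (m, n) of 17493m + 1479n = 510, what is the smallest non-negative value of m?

27

gcd(17493, 1479) = 51 (Euclid: 17493 = 11·1479 + 1224; 1479 = 1·1224 + 255; 1224 = 4·255 + 204; 255 = 1·204 + 51; 204 = 4·51 + 0), and 51 | 510.
Extended Euclid: 17493·(-6) + 1479·(71) = 51. Scale by 10: m₀ = -60.
General solution m = m₀ + 29t; reducing mod 29 gives m = 27 (and n = -319).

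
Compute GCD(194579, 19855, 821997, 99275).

194579 = 7² · 11 · 19²; 19855 = 5 · 11 · 19²; 821997 = 3² · 11 · 19² · 23; 99275 = 5² · 11 · 19²
gcd takes min exponent of each prime: 11 · 19² = 3971

3971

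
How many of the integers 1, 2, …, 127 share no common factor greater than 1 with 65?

94

Prime factors of 65: 5, 13. Count integers ≤ 127 divisible by none of them.
By inclusion–exclusion: 127 − ⌊127/5⌋ − ⌊127/13⌋ + ⌊127/65⌋ = 94.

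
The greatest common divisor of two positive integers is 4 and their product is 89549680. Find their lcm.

Since gcd(a,b)·lcm(a,b) = ab, lcm = 89549680/4 = 22387420.

22387420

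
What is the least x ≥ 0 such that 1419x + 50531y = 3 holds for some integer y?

gcd(1419, 50531) = 1 (Euclid: 50531 = 35·1419 + 866; 1419 = 1·866 + 553; 866 = 1·553 + 313; 553 = 1·313 + 240; 313 = 1·240 + 73; 240 = 3·73 + 21; 73 = 3·21 + 10; 21 = 2·10 + 1; 10 = 10·1 + 0), and 1 | 3.
Extended Euclid: 1419·(4843) + 50531·(-136) = 1. Scale by 3: x₀ = 14529.
General solution x = x₀ + 50531t; reducing mod 50531 gives x = 14529 (and y = -408).

14529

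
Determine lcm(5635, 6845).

7714315

5635 = 5 · 7² · 23; 6845 = 5 · 37²
max exponents: 5 · 7² · 23 · 37² = 7714315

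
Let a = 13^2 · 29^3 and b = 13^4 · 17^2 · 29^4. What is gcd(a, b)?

min exponent per shared prime: 13^2 · 29^3 = 4121741

4121741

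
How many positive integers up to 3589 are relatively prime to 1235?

1235 = 5·13·19. Inclusion–exclusion on these primes:
3589 − ⌊3589/5⌋ − ⌊3589/13⌋ − ⌊3589/19⌋ + ⌊3589/65⌋ + ⌊3589/95⌋ + ⌊3589/247⌋ − ⌊3589/1235⌋ = 2512

2512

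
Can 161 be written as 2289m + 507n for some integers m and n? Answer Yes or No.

No

By Bézout, 2289m + 507n = 161 has integer solutions iff gcd(2289, 507) | 161.
Euclid: 2289 = 4·507 + 261; 507 = 1·261 + 246; 261 = 1·246 + 15; 246 = 16·15 + 6; 15 = 2·6 + 3; 6 = 2·3 + 0. gcd = 3; 161 mod 3 = 2. No.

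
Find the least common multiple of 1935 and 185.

1935 = 3² · 5 · 43; 185 = 5 · 37
max exponents: 3² · 5 · 37 · 43 = 71595

71595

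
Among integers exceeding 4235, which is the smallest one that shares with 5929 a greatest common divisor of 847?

5082

Multiples of 847 above 4235: 847·6, 847·7, … . Need the cofactor coprime to 5929/847 = 7.
Checking s = 6, 7, … the first with gcd(s, 7) = 1 is s = 6, giving 5082.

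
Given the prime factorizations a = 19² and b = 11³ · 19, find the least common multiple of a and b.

max exponent per prime: 11³ · 19² = 480491

480491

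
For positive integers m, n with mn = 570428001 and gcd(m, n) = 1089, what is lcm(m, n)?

Since gcd(m,n)·lcm(m,n) = mn, lcm = 570428001/1089 = 523809.

523809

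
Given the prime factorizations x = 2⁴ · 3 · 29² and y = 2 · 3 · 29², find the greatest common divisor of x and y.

min exponent per shared prime: 2 · 3 · 29² = 5046

5046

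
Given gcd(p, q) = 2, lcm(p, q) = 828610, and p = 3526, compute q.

p·q = gcd·lcm = 2·828610 = 1657220, so q = 1657220/3526 = 470.

470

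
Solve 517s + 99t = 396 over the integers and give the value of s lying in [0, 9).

Reduce mod 99: 517s ≡ 396 (mod 99). With g = gcd(517, 99) = 11 dividing 396, divide through: 47s ≡ 36 (mod 9).
Since gcd(47, 9) = 1, s ≡ 36·(47)⁻¹ ≡ 0 (mod 9). Smallest non-negative: 0.

0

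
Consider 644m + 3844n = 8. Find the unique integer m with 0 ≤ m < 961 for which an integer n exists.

Euclid: 3844 = 5·644 + 624; 644 = 1·624 + 20; 624 = 31·20 + 4; 20 = 5·4 + 0 → gcd = 4; 8 = 4·2.
Back-substitution yields 644·(-191) + 3844·(32) = 4, so one solution is m = -191·2 = -382, n = 32·2 = 64.
Solutions in m differ by 3844/4 = 961; the one in [0, 961) is -382 mod 961 = 579.

579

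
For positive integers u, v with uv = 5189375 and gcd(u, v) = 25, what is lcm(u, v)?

gcd·lcm = product, so lcm = 5189375/25 = 207575.

207575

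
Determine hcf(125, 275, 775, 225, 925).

25

gcd(125, 275): 275 = 2·125 + 25; 125 = 5·25 + 0 → 25
gcd(25, 775): 775 = 31·25 + 0 → 25
gcd(25, 225): 225 = 9·25 + 0 → 25
gcd(25, 925): 925 = 37·25 + 0 → 25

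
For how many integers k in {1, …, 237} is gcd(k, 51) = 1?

149

Prime factors of 51: 3, 17. Count integers ≤ 237 divisible by none of them.
By inclusion–exclusion: 237 − ⌊237/3⌋ − ⌊237/17⌋ + ⌊237/51⌋ = 149.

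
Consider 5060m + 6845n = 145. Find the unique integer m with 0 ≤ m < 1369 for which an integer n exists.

Reduce mod 6845: 5060m ≡ 145 (mod 6845). With g = gcd(5060, 6845) = 5 dividing 145, divide through: 1012m ≡ 29 (mod 1369).
Since gcd(1012, 1369) = 1, m ≡ 29·(1012)⁻¹ ≡ 1135 (mod 1369). Smallest non-negative: 1135.

1135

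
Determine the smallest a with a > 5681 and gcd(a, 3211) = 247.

Multiples of 247 above 5681: 247·24, 247·25, … . Need the cofactor coprime to 3211/247 = 13.
Checking s = 24, 25, … the first with gcd(s, 13) = 1 is s = 24, giving 5928.

5928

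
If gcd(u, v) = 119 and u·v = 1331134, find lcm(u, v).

11186

gcd·lcm = product, so lcm = 1331134/119 = 11186.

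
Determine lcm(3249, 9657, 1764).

lcm(3249, 9657) = 3249·9657/gcd = 31375593/9 = 3486177
lcm(3486177, 1764) = 3486177·1764/gcd = 6149616228/9 = 683290692

683290692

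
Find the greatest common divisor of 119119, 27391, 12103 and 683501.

gcd(119119, 27391): 119119 = 4·27391 + 9555; 27391 = 2·9555 + 8281; 9555 = 1·8281 + 1274; 8281 = 6·1274 + 637; 1274 = 2·637 + 0 → 637
gcd(637, 12103): 12103 = 19·637 + 0 → 637
gcd(637, 683501): 683501 = 1073·637 + 0 → 637

637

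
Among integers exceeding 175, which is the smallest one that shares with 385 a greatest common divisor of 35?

210

gcd(m, 385) = 35 forces 35 | m; write m = 35s. Then gcd(35s, 35·11) = 35·gcd(s, 11), so need gcd(s, 11) = 1.
35s > 175 gives s ≥ 6. The least s ≥ 6 coprime to 11 is 6, so m = 35·6 = 210.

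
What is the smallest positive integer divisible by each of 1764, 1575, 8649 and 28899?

lcm(1764, 1575) = 1764·1575/gcd = 2778300/63 = 44100
lcm(44100, 8649) = 44100·8649/gcd = 381420900/9 = 42380100
lcm(42380100, 28899) = 42380100·28899/gcd = 1224742509900/9 = 136082501100

136082501100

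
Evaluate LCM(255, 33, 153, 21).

255 = 3 · 5 · 17; 33 = 3 · 11; 153 = 3² · 17; 21 = 3 · 7
lcm takes max exponent of each prime: 3² · 5 · 7 · 11 · 17 = 58905

58905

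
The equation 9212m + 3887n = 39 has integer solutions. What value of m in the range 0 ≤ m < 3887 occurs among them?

3068

Euclid: 9212 = 2·3887 + 1438; 3887 = 2·1438 + 1011; 1438 = 1·1011 + 427; 1011 = 2·427 + 157; 427 = 2·157 + 113; 157 = 1·113 + 44; 113 = 2·44 + 25; 44 = 1·25 + 19; 25 = 1·19 + 6; 19 = 3·6 + 1; 6 = 6·1 + 0 → gcd = 1; 39 = 1·39.
Back-substitution yields 9212·(-619) + 3887·(1467) = 1, so one solution is m = -619·39 = -24141, n = 1467·39 = 57213.
Solutions in m differ by 3887/1 = 3887; the one in [0, 3887) is -24141 mod 3887 = 3068.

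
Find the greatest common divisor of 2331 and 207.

Euclid: 2331 = 11·207 + 54; 207 = 3·54 + 45; 54 = 1·45 + 9; 45 = 5·9 + 0. Last nonzero remainder: 9.

9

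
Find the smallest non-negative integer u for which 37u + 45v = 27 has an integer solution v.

36

Reduce mod 45: 37u ≡ 27 (mod 45). With g = gcd(37, 45) = 1 dividing 27, divide through: 37u ≡ 27 (mod 45).
Since gcd(37, 45) = 1, u ≡ 27·(37)⁻¹ ≡ 36 (mod 45). Smallest non-negative: 36.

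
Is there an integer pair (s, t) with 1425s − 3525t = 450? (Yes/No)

Yes

gcd(1425, 3525): 3525 = 2·1425 + 675; 1425 = 2·675 + 75; 675 = 9·75 + 0 → 75
75 divides 450, so a solution exists.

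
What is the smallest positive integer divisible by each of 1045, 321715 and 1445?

19431907715

1045 = 5 · 11 · 19; 321715 = 5 · 37² · 47; 1445 = 5 · 17²
lcm takes max exponent of each prime: 5 · 11 · 17² · 19 · 37² · 47 = 19431907715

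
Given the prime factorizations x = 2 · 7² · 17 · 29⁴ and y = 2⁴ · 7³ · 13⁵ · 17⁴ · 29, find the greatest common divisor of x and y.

48314

min exponent per shared prime: 2 · 7² · 17 · 29 = 48314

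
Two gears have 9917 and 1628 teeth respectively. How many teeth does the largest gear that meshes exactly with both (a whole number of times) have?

1

9917 = 47 · 211
1628 = 2² · 11 · 37
Common: 1 = 1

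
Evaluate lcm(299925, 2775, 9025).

lcm(299925, 2775) = 299925·2775/gcd = 832291875/75 = 11097225
lcm(11097225, 9025) = 11097225·9025/gcd = 100152455625/25 = 4006098225

4006098225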